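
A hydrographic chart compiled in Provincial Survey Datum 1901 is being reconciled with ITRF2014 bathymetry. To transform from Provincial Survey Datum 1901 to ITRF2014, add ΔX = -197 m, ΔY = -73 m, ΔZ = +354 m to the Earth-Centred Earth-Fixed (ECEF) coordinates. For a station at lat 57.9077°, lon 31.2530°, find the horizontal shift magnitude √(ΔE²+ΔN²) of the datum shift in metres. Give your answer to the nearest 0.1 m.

The local east axis at (φ, λ) is (−sin λ, cos λ, 0), so ΔE = −sin(31.2530°)·(-197) + cos(31.2530°)·(-73) = 39.80 m.
The local north axis is (−sin φ cos λ, −sin φ sin λ, cos φ), giving ΔN = 142.678 + 32.086 + 188.075 = 362.84 m.
Horizontal magnitude = √(ΔE² + ΔN²) = √(39.80² + 362.84²) = 365.02 m.

365.0 m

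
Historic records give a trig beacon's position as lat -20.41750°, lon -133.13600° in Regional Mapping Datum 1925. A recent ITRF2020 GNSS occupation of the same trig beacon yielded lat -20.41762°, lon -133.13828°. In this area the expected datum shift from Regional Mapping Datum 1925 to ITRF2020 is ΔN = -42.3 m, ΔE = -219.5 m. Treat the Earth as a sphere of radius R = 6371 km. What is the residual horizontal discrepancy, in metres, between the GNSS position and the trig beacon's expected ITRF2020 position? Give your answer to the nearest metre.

Observed coordinate differences: Δφ = -0.00012°, Δλ = -0.00228°.
Converting to metres (1° lat = 111195 m, cos φ = 0.937175): observed ΔN = -13.3 m, observed ΔE = -237.6 m.
Subtracting the expected shift leaves a residual of -13.3 − (-42.3) = 29.0 m north and -237.6 − (-219.5) = -18.1 m east.
Residual distance = √(29.0² + (-18.1)²) = 34.1 m.

34 m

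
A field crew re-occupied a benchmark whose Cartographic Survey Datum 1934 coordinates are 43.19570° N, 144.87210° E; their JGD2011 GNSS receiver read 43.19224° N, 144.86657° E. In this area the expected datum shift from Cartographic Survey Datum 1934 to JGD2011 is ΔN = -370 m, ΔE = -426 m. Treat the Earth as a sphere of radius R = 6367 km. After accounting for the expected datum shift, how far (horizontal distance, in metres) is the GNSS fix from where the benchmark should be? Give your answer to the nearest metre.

Observed coordinate differences: Δφ = -0.00346°, Δλ = -0.00553°.
Converting to metres (1° lat = 111125 m, cos φ = 0.729020): observed ΔN = -384.5 m, observed ΔE = -448.0 m.
Subtracting the expected shift leaves a residual of -384.5 − (-370) = -14.5 m north and -448.0 − (-426) = -22.0 m east.
Residual distance = √((-14.5)² + (-22.0)²) = 26.3 m.

26 m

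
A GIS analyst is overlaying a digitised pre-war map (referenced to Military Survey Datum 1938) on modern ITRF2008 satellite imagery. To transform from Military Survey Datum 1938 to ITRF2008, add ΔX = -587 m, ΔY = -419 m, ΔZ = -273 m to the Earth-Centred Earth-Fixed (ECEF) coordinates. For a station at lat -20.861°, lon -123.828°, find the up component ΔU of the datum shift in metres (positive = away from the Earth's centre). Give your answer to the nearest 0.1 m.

ΔU = 727.8 m

At φ = -20.861°, λ = -123.828°: sin φ = -0.356102, cos φ = 0.934447, sin λ = -0.830713, cos λ = -0.556702.
ΔU = cos φ cos λ·ΔX + cos φ sin λ·ΔY + sin φ·ΔZ = (0.934447)(-0.556702)(-587) + (0.934447)(-0.830713)(-419) + (-0.356102)(-273) = 727.83 m.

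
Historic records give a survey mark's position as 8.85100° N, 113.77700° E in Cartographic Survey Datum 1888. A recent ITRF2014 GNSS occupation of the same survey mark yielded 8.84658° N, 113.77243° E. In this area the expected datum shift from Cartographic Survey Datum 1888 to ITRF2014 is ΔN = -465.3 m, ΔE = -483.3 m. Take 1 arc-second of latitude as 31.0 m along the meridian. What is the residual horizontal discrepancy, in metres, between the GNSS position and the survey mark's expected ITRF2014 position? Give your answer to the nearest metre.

35 m

Observed coordinate differences: Δφ = -0.00442°, Δλ = -0.00457°.
Converting to metres (1° lat = 111600 m, cos φ = 0.988092): observed ΔN = -493.3 m, observed ΔE = -503.9 m.
Subtracting the expected shift leaves a residual of -493.3 − (-465.3) = -28.0 m north and -503.9 − (-483.3) = -20.6 m east.
Residual distance = √((-28.0)² + (-20.6)²) = 34.8 m.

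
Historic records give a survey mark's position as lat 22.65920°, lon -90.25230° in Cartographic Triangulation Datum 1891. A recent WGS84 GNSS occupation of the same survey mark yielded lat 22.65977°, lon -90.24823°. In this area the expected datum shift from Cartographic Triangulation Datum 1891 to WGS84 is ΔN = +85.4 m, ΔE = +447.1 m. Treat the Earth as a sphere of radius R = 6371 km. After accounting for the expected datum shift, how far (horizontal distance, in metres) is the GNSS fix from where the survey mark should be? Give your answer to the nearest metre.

Observed coordinate differences: Δφ = +0.00057°, Δλ = +0.00407°.
Converting to metres (1° lat = 111195 m, cos φ = 0.922813): observed ΔN = 63.4 m, observed ΔE = 417.6 m.
Subtracting the expected shift leaves a residual of 63.4 − (85.4) = -22.0 m north and 417.6 − (447.1) = -29.5 m east.
Residual distance = √((-22.0)² + (-29.5)²) = 36.8 m.

37 m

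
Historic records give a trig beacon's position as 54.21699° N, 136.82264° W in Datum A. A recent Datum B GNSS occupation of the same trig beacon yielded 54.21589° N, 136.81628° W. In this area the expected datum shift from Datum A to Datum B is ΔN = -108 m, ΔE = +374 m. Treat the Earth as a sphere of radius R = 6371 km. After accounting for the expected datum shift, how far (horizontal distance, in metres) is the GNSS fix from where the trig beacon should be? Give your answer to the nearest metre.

42 m

Observed coordinate differences: Δφ = -0.00110°, Δλ = +0.00636°.
Converting to metres (1° lat = 111195 m, cos φ = 0.584717): observed ΔN = -122.3 m, observed ΔE = 413.5 m.
Subtracting the expected shift leaves a residual of -122.3 − (-108) = -14.3 m north and 413.5 − (374) = 39.5 m east.
Residual distance = √((-14.3)² + 39.5²) = 42.0 m.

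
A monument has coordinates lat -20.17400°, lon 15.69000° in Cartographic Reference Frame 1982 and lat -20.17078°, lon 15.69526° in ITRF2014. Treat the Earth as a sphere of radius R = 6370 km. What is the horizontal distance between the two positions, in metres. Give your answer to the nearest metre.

Δφ = -20.17078° − -20.17400° = +0.00322°; Δλ = 15.69526° − 15.69000° = +0.00526°.
1° along a meridian = πR/180 = 111177 m.
ΔN = Δφ × 111177 = 358.0 m; ΔE = Δλ × 111177 × cos(-20.17400°) = +0.00526 × 111177 × 0.938650 = 548.9 m.
Distance = √(ΔE² + ΔN²) = √(548.9² + 358.0²) = 655.3 m.

655 m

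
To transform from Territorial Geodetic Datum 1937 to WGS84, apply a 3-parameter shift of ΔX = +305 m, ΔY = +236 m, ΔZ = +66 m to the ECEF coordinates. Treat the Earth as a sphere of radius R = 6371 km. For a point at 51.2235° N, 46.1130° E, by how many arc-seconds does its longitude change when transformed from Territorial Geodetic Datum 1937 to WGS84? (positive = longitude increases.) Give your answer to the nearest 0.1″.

sin φ = 0.779595, cos φ = 0.626284, sin λ = 0.720708, cos λ = 0.693238.
East component: ΔE = −sin λ·ΔX + cos λ·ΔY = −(0.720708)(305) + (0.693238)(236) = -56.21 m.
1° of latitude spans πR/180 = 111195 m; at latitude φ, 1° of longitude spans that × cos φ = 69639.6 m, so Δλ = -56.21 / 69639.6 × 3600 = -2.906″.

Δλ = -2.9″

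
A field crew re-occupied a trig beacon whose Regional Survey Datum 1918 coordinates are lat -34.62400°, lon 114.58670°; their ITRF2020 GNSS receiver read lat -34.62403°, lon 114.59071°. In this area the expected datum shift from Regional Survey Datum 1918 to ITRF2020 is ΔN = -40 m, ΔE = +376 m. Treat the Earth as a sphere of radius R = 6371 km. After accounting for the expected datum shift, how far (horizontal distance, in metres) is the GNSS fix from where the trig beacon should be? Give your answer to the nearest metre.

Observed coordinate differences: Δφ = -0.00003°, Δλ = +0.00401°.
Converting to metres (1° lat = 111195 m, cos φ = 0.822898): observed ΔN = -3.3 m, observed ΔE = 366.9 m.
Subtracting the expected shift leaves a residual of -3.3 − (-40) = 36.7 m north and 366.9 − (376) = -9.1 m east.
Residual distance = √(36.7² + (-9.1)²) = 37.8 m.

38 m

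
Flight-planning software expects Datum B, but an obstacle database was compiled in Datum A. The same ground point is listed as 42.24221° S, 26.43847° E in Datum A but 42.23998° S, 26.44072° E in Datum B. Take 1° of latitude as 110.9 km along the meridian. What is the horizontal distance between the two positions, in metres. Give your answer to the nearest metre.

309 m

Δφ = -42.23998° − -42.24221° = +0.00223°; Δλ = 26.44072° − 26.43847° = +0.00225°.
ΔN = Δφ × 110900 = 247.3 m; ΔE = Δλ × 110900 × cos(-42.24221°) = +0.00225 × 110900 × 0.740310 = 184.7 m.
Distance = √(ΔE² + ΔN²) = √(184.7² + 247.3²) = 308.7 m.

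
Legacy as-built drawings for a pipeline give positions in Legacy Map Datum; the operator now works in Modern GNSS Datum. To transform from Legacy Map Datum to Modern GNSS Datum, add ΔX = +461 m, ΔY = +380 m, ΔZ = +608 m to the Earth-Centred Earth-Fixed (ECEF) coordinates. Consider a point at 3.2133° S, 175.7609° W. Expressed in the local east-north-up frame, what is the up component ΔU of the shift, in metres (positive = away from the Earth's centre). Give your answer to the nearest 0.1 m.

ΔU = -521.1 m

The local up (radial) axis is (cos φ cos λ, cos φ sin λ, sin φ), giving ΔU = -459.016 − 28.045 − 34.080 = -521.14 m.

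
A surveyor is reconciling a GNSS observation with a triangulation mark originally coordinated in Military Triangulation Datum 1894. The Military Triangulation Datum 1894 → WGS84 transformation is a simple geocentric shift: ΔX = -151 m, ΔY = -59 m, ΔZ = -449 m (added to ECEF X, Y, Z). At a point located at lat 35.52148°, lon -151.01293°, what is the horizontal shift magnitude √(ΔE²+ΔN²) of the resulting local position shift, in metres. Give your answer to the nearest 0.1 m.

459.3 m

The local east axis at (φ, λ) is (−sin λ, cos λ, 0), so ΔE = −sin(-151.01293°)·(-151) + cos(-151.01293°)·(-59) = -21.57 m.
The local north axis is (−sin φ cos λ, −sin φ sin λ, cos φ), giving ΔN = -76.742 − 16.612 − 365.440 = -458.79 m.
Horizontal magnitude = √(ΔE² + ΔN²) = √((-21.57)² + (-458.79)²) = 459.30 m.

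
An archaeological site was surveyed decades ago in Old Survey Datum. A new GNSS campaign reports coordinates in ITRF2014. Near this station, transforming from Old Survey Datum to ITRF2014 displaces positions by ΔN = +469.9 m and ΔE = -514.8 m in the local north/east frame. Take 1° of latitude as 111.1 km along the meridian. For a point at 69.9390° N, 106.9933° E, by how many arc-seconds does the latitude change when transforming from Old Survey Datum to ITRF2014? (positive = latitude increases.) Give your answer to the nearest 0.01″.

Δφ = 15.23″

1° of latitude = 111.1 km, so Δφ = 469.9 / 111100 = 0.0042295° = 15.226″.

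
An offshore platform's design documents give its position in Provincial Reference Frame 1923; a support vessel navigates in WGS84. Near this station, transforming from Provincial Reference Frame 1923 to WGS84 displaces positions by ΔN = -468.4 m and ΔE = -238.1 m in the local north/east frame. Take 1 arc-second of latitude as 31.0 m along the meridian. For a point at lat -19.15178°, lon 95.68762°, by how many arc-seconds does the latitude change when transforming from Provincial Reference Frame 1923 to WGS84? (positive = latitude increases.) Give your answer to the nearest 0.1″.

Δφ = -15.1″

1″ of latitude = 31.00 m, so Δφ = -468.4 / 31.00 = -15.110″.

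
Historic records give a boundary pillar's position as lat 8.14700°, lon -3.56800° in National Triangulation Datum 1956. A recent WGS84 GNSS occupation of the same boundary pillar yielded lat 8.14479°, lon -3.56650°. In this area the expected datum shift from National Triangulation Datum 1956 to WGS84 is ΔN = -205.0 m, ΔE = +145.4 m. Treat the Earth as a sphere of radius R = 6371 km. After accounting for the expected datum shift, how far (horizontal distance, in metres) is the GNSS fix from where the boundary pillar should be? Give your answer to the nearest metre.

Observed coordinate differences: Δφ = -0.00221°, Δλ = +0.00150°.
Converting to metres (1° lat = 111195 m, cos φ = 0.989908): observed ΔN = -245.7 m, observed ΔE = 165.1 m.
Subtracting the expected shift leaves a residual of -245.7 − (-205.0) = -40.7 m north and 165.1 − (145.4) = 19.7 m east.
Residual distance = √((-40.7)² + 19.7²) = 45.3 m.

45 m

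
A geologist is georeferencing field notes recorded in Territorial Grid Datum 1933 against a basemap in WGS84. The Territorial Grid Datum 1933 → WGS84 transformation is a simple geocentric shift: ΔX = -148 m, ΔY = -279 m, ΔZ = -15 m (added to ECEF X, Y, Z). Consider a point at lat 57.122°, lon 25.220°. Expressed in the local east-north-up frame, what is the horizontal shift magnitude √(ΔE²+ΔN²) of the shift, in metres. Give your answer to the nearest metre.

278 m

At φ = 57.122°, λ = 25.220°: sin φ = 0.839828, cos φ = 0.542852, sin λ = 0.426095, cos λ = 0.904678.
ΔE = −sin λ·ΔX + cos λ·ΔY = −(0.426095)·(-148) + (0.904678)·(-279) = -189.34 m.
ΔN = −sin φ cos λ·ΔX − sin φ sin λ·ΔY + cos φ·ΔZ = −(0.839828)(0.904678)(-148) − (0.839828)(0.426095)(-279) + (0.542852)(-15) = 204.14 m.
Horizontal magnitude = √(ΔE² + ΔN²) = √((-189.34)² + 204.14²) = 278.43 m.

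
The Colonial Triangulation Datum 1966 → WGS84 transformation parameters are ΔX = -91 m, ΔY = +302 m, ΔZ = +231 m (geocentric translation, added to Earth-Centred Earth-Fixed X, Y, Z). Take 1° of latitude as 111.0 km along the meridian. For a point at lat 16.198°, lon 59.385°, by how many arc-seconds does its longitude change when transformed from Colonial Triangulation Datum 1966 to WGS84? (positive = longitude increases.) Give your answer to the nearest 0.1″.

Δλ = 7.8″

sin φ = 0.278958, cos φ = 0.960303, sin λ = 0.860609, cos λ = 0.509267.
East component: ΔE = −sin λ·ΔX + cos λ·ΔY = −(0.860609)(-91) + (0.509267)(302) = 232.11 m.
1° of latitude spans 111000 m; at latitude φ, 1° of longitude spans that × cos φ = 106593.7 m, so Δλ = 232.11 / 106593.7 × 3600 = 7.839″.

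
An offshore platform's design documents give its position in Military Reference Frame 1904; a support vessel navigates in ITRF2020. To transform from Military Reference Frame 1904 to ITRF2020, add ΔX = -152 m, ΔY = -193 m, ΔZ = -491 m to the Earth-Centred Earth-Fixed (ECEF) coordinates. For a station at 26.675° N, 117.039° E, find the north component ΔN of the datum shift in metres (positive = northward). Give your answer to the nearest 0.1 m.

At φ = 26.675°, λ = 117.039°: sin φ = 0.448929, cos φ = 0.893567, sin λ = 0.890697, cos λ = -0.454597.
ΔN = −sin φ cos λ·ΔX − sin φ sin λ·ΔY + cos φ·ΔZ = −(0.448929)(-0.454597)(-152) − (0.448929)(0.890697)(-193) + (0.893567)(-491) = -392.59 m.

ΔN = -392.6 m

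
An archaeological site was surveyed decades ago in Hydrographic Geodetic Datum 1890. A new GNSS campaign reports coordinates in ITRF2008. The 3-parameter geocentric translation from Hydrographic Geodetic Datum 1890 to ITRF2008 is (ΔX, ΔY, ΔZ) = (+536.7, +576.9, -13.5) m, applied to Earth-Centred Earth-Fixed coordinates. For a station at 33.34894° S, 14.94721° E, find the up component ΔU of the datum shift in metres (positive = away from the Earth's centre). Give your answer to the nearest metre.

ΔU = 565 m

At φ = -33.34894°, λ = 14.94721°: sin φ = -0.549737, cos φ = 0.835338, sin λ = 0.257929, cos λ = 0.966164.
ΔU = cos φ cos λ·ΔX + cos φ sin λ·ΔY + sin φ·ΔZ = (0.835338)(0.966164)(536.7) + (0.835338)(0.257929)(576.9) + (-0.549737)(-13.5) = 564.88 m.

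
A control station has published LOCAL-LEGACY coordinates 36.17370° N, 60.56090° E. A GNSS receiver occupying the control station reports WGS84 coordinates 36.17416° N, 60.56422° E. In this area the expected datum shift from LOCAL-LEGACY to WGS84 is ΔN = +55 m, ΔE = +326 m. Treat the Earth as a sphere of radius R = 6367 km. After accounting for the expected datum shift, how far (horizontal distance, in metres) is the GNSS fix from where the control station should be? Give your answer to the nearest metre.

28 m

Observed coordinate differences: Δφ = +0.00046°, Δλ = +0.00332°.
Converting to metres (1° lat = 111125 m, cos φ = 0.807231): observed ΔN = 51.1 m, observed ΔE = 297.8 m.
Subtracting the expected shift leaves a residual of 51.1 − (55) = -3.9 m north and 297.8 − (326) = -28.2 m east.
Residual distance = √((-3.9)² + (-28.2)²) = 28.4 m.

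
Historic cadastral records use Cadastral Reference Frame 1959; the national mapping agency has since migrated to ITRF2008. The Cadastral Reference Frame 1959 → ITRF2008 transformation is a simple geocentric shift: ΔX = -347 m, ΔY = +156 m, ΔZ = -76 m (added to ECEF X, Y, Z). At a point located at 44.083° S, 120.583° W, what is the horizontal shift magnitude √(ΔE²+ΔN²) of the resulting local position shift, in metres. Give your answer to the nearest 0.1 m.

378.9 m

The local east axis at (φ, λ) is (−sin λ, cos λ, 0), so ΔE = −sin(-120.583°)·(-347) + cos(-120.583°)·156 = -378.10 m.
The local north axis is (−sin φ cos λ, −sin φ sin λ, cos φ), giving ΔN = 122.825 − 93.432 − 54.593 = -25.20 m.
Horizontal magnitude = √(ΔE² + ΔN²) = √((-378.10)² + (-25.20)²) = 378.94 m.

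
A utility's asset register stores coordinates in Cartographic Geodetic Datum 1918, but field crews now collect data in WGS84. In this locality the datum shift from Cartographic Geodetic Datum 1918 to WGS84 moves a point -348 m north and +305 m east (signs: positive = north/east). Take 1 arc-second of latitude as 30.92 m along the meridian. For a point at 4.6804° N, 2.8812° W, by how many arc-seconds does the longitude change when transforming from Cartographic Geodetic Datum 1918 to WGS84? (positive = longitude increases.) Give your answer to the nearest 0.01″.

Δλ = 9.90″

At latitude 4.6804°, cos φ = 0.996665.
1″ of longitude at this latitude = 30.92 × cos φ = 30.8169 m, so Δλ = 305.0 / 30.8169 = 9.897″.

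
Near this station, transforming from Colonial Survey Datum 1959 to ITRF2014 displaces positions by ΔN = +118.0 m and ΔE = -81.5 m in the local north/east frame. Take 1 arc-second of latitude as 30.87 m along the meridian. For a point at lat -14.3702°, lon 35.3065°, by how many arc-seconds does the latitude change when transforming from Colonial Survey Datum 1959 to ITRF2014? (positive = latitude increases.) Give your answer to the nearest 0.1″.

Δφ = 3.8″

1″ of latitude = 30.87 m, so Δφ = 118.0 / 30.87 = 3.822″.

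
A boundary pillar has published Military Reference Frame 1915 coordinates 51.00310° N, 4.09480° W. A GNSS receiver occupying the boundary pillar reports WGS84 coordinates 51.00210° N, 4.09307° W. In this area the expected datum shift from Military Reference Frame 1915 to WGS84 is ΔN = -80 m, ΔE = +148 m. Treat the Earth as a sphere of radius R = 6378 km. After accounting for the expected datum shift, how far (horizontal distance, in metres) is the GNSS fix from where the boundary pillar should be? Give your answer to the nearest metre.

41 m

Observed coordinate differences: Δφ = -0.00100°, Δλ = +0.00173°.
Converting to metres (1° lat = 111317 m, cos φ = 0.629278): observed ΔN = -111.3 m, observed ΔE = 121.2 m.
Subtracting the expected shift leaves a residual of -111.3 − (-80) = -31.3 m north and 121.2 − (148) = -26.8 m east.
Residual distance = √((-31.3)² + (-26.8)²) = 41.2 m.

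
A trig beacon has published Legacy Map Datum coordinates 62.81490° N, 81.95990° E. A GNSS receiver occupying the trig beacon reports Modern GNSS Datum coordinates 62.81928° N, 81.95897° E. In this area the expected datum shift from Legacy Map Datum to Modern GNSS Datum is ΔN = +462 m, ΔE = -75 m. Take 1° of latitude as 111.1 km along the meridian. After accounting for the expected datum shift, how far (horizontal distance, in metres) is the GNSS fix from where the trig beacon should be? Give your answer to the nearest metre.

Observed coordinate differences: Δφ = +0.00438°, Δλ = -0.00093°.
Converting to metres (1° lat = 111100 m, cos φ = 0.456867): observed ΔN = 486.6 m, observed ΔE = -47.2 m.
Subtracting the expected shift leaves a residual of 486.6 − (462) = 24.6 m north and -47.2 − (-75) = 27.8 m east.
Residual distance = √(24.6² + 27.8²) = 37.1 m.

37 m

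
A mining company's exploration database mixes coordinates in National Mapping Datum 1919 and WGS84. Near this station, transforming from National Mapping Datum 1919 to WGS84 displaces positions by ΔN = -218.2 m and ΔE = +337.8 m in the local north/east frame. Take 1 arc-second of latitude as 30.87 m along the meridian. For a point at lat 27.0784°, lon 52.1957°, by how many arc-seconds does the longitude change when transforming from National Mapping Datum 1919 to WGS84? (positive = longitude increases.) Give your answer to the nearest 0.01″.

At latitude 27.0784°, cos φ = 0.890384.
1″ of longitude at this latitude = 30.87 × cos φ = 27.4862 m, so Δλ = 337.8 / 27.4862 = 12.290″.

Δλ = 12.29″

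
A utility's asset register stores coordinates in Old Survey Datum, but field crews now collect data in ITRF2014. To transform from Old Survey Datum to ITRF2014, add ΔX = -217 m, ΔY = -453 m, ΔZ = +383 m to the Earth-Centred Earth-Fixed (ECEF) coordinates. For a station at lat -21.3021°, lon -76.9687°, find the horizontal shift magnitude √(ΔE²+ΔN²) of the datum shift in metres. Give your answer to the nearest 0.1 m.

589.7 m

At φ = -21.3021°, λ = -76.9687°: sin φ = -0.363285, cos φ = 0.931678, sin λ = -0.974247, cos λ = 0.225483.
ΔE = −sin λ·ΔX + cos λ·ΔY = −(-0.974247)·(-217) + (0.225483)·(-453) = -313.56 m.
ΔN = −sin φ cos λ·ΔX − sin φ sin λ·ΔY + cos φ·ΔZ = −(-0.363285)(0.225483)(-217) − (-0.363285)(-0.974247)(-453) + (0.931678)(383) = 499.39 m.
Horizontal magnitude = √(ΔE² + ΔN²) = √((-313.56)² + 499.39²) = 589.66 m.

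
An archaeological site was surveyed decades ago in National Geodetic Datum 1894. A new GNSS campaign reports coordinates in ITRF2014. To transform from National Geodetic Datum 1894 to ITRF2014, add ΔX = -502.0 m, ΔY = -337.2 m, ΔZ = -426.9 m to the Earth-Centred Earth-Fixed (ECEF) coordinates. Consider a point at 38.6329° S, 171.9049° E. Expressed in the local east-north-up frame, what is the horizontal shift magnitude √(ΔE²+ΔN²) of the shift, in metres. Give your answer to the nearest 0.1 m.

The local east axis at (φ, λ) is (−sin λ, cos λ, 0), so ΔE = −sin(171.9049°)·(-502.0) + cos(171.9049°)·(-337.2) = 404.53 m.
The local north axis is (−sin φ cos λ, −sin φ sin λ, cos φ), giving ΔN = 310.290 − 29.645 − 333.478 = -52.83 m.
Horizontal magnitude = √(ΔE² + ΔN²) = √(404.53² + (-52.83)²) = 407.97 m.

408.0 m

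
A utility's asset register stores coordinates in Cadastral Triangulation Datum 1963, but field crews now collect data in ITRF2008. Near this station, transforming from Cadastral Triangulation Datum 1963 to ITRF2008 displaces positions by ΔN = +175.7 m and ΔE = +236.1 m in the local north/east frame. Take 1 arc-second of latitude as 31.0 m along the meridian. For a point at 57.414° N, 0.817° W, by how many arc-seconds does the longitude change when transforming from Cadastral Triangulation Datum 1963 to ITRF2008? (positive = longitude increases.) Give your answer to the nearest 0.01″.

At latitude 57.414°, cos φ = 0.538565.
1″ of longitude at this latitude = 31.00 × cos φ = 16.6955 m, so Δλ = 236.1 / 16.6955 = 14.142″.

Δλ = 14.14″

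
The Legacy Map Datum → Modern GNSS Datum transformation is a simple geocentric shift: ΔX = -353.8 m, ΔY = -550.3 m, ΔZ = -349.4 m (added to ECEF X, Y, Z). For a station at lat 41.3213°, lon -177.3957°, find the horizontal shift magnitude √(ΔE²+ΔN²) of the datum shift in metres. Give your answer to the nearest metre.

At φ = 41.3213°, λ = -177.3957°: sin φ = 0.660281, cos φ = 0.751019, sin λ = -0.045438, cos λ = -0.998967.
ΔE = −sin λ·ΔX + cos λ·ΔY = −(-0.045438)·(-353.8) + (-0.998967)·(-550.3) = 533.66 m.
ΔN = −sin φ cos λ·ΔX − sin φ sin λ·ΔY + cos φ·ΔZ = −(0.660281)(-0.998967)(-353.8) − (0.660281)(-0.045438)(-550.3) + (0.751019)(-349.4) = -512.28 m.
Horizontal magnitude = √(ΔE² + ΔN²) = √(533.66² + (-512.28)²) = 739.74 m.

740 m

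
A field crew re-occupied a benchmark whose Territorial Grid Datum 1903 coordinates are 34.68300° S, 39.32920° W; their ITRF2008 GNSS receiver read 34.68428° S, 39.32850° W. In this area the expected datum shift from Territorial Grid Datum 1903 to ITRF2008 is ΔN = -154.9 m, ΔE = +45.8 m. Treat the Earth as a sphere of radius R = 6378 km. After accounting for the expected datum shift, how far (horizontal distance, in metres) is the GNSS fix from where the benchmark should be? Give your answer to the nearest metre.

22 m

Observed coordinate differences: Δφ = -0.00128°, Δλ = +0.00070°.
Converting to metres (1° lat = 111317 m, cos φ = 0.822313): observed ΔN = -142.5 m, observed ΔE = 64.1 m.
Subtracting the expected shift leaves a residual of -142.5 − (-154.9) = 12.4 m north and 64.1 − (45.8) = 18.3 m east.
Residual distance = √(12.4² + 18.3²) = 22.1 m.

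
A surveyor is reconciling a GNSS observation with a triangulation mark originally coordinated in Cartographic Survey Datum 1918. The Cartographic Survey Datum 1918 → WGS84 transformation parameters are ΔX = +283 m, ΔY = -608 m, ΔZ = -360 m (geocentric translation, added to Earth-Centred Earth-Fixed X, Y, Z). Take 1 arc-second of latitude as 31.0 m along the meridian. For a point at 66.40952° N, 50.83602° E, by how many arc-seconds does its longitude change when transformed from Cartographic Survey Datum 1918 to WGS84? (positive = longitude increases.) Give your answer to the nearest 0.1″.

Δλ = -48.6″

sin φ = 0.916429, cos φ = 0.400197, sin λ = 0.775342, cos λ = 0.631542.
East component: ΔE = −sin λ·ΔX + cos λ·ΔY = −(0.775342)(283) + (0.631542)(-608) = -603.40 m.
1° of latitude spans 3600 × 31.00 = 111600 m; at latitude φ, 1° of longitude spans that × cos φ = 44662.0 m, so Δλ = -603.40 / 44662.0 × 3600 = -48.637″.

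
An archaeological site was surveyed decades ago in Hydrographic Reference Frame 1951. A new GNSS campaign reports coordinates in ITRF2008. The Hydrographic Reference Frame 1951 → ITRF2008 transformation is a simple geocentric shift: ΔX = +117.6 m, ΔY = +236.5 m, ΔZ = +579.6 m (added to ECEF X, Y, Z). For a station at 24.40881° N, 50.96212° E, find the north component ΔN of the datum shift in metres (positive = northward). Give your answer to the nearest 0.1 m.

ΔN = 421.3 m

At φ = 24.40881°, λ = 50.96212°: sin φ = 0.413244, cos φ = 0.910620, sin λ = 0.776730, cos λ = 0.629834.
ΔN = −sin φ cos λ·ΔX − sin φ sin λ·ΔY + cos φ·ΔZ = −(0.413244)(0.629834)(117.6) − (0.413244)(0.776730)(236.5) + (0.910620)(579.6) = 421.28 m.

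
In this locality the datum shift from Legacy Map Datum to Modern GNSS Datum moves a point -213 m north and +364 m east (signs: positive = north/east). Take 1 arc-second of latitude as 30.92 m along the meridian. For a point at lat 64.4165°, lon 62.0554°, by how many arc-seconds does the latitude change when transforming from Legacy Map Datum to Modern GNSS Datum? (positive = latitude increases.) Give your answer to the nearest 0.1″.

1″ of latitude = 30.92 m, so Δφ = -213.0 / 30.92 = -6.889″.

Δφ = -6.9″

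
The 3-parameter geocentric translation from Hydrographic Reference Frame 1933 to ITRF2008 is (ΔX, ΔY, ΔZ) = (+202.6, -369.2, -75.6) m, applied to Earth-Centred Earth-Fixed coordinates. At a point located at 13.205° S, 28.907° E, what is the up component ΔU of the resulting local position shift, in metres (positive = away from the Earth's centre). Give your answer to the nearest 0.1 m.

ΔU = 16.2 m

The local up (radial) axis is (cos φ cos λ, cos φ sin λ, sin φ), giving ΔU = 172.668 − 173.748 + 17.270 = 16.19 m.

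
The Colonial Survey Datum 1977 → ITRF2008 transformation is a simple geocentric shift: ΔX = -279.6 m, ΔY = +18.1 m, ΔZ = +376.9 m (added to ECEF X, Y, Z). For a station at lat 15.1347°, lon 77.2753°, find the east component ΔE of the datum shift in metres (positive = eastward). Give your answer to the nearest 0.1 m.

The local east axis at (φ, λ) is (−sin λ, cos λ, 0), so ΔE = −sin(77.2753°)·(-279.6) + cos(77.2753°)·18.1 = 276.72 m.

ΔE = 276.7 m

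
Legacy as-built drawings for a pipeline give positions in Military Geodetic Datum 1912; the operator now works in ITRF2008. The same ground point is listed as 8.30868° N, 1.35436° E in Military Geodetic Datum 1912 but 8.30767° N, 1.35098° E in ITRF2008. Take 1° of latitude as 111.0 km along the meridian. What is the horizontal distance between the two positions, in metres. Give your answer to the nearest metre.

Δφ = 8.30767° − 8.30868° = -0.00101°; Δλ = 1.35098° − 1.35436° = -0.00338°.
ΔN = Δφ × 111000 = -112.1 m; ΔE = Δλ × 111000 × cos(8.30868°) = -0.00338 × 111000 × 0.989504 = -371.2 m.
Distance = √(ΔE² + ΔN²) = √((-371.2)² + (-112.1)²) = 387.8 m.

388 m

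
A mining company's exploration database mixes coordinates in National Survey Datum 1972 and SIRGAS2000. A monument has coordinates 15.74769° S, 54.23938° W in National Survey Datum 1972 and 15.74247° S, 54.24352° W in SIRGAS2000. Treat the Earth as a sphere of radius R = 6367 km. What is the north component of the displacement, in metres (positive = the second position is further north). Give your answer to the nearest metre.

Δφ = -15.74247° − -15.74769° = +0.00522°; Δλ = -54.24352° − -54.23938° = -0.00414°.
1° along a meridian = πR/180 = 111125 m.
ΔN = Δφ × 111125 = 580.1 m; ΔE = Δλ × 111125 × cos(-15.74769°) = -0.00414 × 111125 × 0.962466 = -442.8 m.

ΔN = 580 m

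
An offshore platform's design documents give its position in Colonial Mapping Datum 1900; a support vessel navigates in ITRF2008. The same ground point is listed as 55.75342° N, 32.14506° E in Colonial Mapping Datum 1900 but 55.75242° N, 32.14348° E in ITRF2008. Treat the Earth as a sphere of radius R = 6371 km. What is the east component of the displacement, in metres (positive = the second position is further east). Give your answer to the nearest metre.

Δφ = 55.75242° − 55.75342° = -0.00100°; Δλ = 32.14348° − 32.14506° = -0.00158°.
1° along a meridian = πR/180 = 111195 m.
ΔN = Δφ × 111195 = -111.2 m; ΔE = Δλ × 111195 × cos(55.75342°) = -0.00158 × 111195 × 0.562756 = -98.9 m.

ΔE = -99 m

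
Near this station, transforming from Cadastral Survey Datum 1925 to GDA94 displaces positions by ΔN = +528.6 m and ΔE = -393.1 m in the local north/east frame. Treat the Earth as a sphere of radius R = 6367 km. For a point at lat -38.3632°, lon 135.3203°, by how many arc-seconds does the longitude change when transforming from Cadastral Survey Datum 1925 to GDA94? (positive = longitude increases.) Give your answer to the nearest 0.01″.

Δλ = -16.24″

At latitude -38.3632°, cos φ = 0.784092.
One radian of longitude at latitude φ spans R cos φ, so Δλ = ΔE / (R cos φ) = -393.1 / (6367000 × 0.784092) = -7.8741e-05 rad = -16.242″.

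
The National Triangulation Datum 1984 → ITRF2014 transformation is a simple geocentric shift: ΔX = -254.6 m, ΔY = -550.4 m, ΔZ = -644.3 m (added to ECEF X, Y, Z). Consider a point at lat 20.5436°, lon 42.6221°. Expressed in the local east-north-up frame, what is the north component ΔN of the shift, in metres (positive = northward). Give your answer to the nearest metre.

The local north axis is (−sin φ cos λ, −sin φ sin λ, cos φ), giving ΔN = 65.743 + 130.791 − 603.326 = -406.79 m.

ΔN = -407 m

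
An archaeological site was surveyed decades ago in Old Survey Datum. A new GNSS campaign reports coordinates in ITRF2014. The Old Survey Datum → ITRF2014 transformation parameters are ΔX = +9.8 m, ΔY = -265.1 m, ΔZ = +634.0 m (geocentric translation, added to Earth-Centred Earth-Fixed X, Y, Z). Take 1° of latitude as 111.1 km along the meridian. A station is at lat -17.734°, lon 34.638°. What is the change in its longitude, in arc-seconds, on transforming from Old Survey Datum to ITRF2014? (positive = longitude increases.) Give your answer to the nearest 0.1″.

Δλ = -7.6″

sin φ = -0.304598, cos φ = 0.952481, sin λ = 0.568390, cos λ = 0.822760.
East component: ΔE = −sin λ·ΔX + cos λ·ΔY = −(0.568390)(9.8) + (0.822760)(-265.1) = -223.68 m.
1° of latitude spans 111100 m; at latitude φ, 1° of longitude spans that × cos φ = 105820.6 m, so Δλ = -223.68 / 105820.6 × 3600 = -7.610″.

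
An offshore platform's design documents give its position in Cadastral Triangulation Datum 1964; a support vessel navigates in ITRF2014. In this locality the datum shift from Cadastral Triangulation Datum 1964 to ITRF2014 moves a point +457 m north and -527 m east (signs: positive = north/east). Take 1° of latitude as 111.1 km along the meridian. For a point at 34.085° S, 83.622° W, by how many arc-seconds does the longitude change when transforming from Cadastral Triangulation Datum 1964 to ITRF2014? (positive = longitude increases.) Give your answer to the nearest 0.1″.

At latitude -34.085°, cos φ = 0.828207.
1° of longitude at this latitude = 111.1 × cos φ = 92.01 km, so Δλ = -527.0 / 92013.8 = -0.0057274° = -20.619″.

Δλ = -20.6″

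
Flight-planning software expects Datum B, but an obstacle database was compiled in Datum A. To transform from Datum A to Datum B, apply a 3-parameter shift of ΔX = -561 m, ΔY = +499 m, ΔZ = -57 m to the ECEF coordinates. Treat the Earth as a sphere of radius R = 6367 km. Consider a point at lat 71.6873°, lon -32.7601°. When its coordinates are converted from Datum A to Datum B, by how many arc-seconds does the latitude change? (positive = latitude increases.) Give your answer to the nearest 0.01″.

Δφ = 22.23″

sin φ = 0.949356, cos φ = 0.314203, sin λ = -0.541123, cos λ = 0.840944.
North component: ΔN = −sin φ cos λ·ΔX − sin φ sin λ·ΔY + cos φ·ΔZ = −(0.949356)(0.840944)(-561) − (0.949356)(-0.541123)(499) + (0.314203)(-57) = 686.31 m.
1° of latitude spans πR/180 = 111125 m, so Δφ = 686.31 / 111125 × 3600 = 22.234″.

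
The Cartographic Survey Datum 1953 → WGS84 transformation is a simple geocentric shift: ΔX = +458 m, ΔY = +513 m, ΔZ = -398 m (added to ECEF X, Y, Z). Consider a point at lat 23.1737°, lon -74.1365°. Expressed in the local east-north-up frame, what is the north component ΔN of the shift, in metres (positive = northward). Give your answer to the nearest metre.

The local north axis is (−sin φ cos λ, −sin φ sin λ, cos φ), giving ΔN = -49.266 + 194.187 − 365.888 = -220.97 m.

ΔN = -221 m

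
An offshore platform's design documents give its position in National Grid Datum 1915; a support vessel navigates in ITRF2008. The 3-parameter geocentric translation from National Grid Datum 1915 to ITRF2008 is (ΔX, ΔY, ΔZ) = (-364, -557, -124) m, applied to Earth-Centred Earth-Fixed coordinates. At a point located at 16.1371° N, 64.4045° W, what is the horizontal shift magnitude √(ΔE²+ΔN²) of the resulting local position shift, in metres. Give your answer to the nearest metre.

608 m

At φ = 16.1371°, λ = -64.4045°: sin φ = 0.277937, cos φ = 0.960599, sin λ = -0.901866, cos λ = 0.432015.
ΔE = −sin λ·ΔX + cos λ·ΔY = −(-0.901866)·(-364) + (0.432015)·(-557) = -568.91 m.
ΔN = −sin φ cos λ·ΔX − sin φ sin λ·ΔY + cos φ·ΔZ = −(0.277937)(0.432015)(-364) − (0.277937)(-0.901866)(-557) + (0.960599)(-124) = -215.03 m.
Horizontal magnitude = √(ΔE² + ΔN²) = √((-568.91)² + (-215.03)²) = 608.19 m.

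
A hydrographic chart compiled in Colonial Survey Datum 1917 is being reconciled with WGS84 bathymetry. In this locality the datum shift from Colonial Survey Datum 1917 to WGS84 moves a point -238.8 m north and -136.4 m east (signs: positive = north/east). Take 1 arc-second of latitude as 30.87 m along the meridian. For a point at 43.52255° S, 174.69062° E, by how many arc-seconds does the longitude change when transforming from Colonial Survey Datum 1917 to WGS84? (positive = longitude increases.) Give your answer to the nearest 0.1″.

At latitude -43.52255°, cos φ = 0.725103.
1″ of longitude at this latitude = 30.87 × cos φ = 22.3839 m, so Δλ = -136.4 / 22.3839 = -6.094″.

Δλ = -6.1″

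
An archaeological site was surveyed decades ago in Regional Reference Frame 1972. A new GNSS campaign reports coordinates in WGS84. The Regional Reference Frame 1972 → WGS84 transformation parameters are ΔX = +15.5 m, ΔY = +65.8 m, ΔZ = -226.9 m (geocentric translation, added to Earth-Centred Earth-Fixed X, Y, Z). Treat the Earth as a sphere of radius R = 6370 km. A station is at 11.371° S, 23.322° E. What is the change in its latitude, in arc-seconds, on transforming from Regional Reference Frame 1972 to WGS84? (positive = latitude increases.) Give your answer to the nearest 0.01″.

sin φ = -0.197161, cos φ = 0.980371, sin λ = 0.395898, cos λ = 0.918294.
North component: ΔN = −sin φ cos λ·ΔX − sin φ sin λ·ΔY + cos φ·ΔZ = −(-0.197161)(0.918294)(15.5) − (-0.197161)(0.395898)(65.8) + (0.980371)(-226.9) = -214.50 m.
1° of latitude spans πR/180 = 111177 m, so Δφ = -214.50 / 111177 × 3600 = -6.946″.

Δφ = -6.95″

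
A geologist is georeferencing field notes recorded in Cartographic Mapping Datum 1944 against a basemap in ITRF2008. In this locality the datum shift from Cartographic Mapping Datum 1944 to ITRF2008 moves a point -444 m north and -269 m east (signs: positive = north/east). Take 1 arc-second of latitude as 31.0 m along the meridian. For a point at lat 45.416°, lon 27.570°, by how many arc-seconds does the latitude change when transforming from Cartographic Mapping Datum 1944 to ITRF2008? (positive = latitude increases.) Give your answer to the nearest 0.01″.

Δφ = -14.32″

1″ of latitude = 31.00 m, so Δφ = -444.0 / 31.00 = -14.323″.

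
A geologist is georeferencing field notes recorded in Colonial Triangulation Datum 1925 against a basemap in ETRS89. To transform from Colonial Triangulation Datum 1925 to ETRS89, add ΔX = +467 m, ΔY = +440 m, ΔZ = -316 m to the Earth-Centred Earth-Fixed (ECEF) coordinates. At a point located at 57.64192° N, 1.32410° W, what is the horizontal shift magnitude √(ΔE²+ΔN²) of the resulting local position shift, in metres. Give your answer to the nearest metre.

715 m

At φ = 57.64192°, λ = -1.32410°: sin φ = 0.844720, cos φ = 0.535209, sin λ = -0.023108, cos λ = 0.999733.
ΔE = −sin λ·ΔX + cos λ·ΔY = −(-0.023108)·(467) + (0.999733)·(440) = 450.67 m.
ΔN = −sin φ cos λ·ΔX − sin φ sin λ·ΔY + cos φ·ΔZ = −(0.844720)(0.999733)(467) − (0.844720)(-0.023108)(440) + (0.535209)(-316) = -554.92 m.
Horizontal magnitude = √(ΔE² + ΔN²) = √(450.67² + (-554.92)²) = 714.87 m.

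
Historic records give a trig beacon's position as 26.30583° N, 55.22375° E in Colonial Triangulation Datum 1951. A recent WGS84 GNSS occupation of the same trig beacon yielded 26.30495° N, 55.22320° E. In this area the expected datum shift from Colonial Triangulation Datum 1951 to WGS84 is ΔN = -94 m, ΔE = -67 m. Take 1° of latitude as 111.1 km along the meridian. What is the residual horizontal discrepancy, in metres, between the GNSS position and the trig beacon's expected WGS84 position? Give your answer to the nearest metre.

13 m

Observed coordinate differences: Δφ = -0.00088°, Δλ = -0.00055°.
Converting to metres (1° lat = 111100 m, cos φ = 0.896441): observed ΔN = -97.8 m, observed ΔE = -54.8 m.
Subtracting the expected shift leaves a residual of -97.8 − (-94) = -3.8 m north and -54.8 − (-67) = 12.2 m east.
Residual distance = √((-3.8)² + 12.2²) = 12.8 m.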